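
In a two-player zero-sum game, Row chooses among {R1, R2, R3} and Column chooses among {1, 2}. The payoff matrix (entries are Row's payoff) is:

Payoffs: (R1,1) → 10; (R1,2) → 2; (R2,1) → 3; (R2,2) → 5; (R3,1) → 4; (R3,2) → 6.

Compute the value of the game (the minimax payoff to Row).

Row minima: R1 → 2, R2 → 3, R3 → 4; maximin = 4.
Column maxima: 1 → 10, 2 → 6; minimax = 6.
4 ≠ 6, so there is no saddle point; optimal play is mixed.
R2 is strictly dominated by R3, so Row never plays it.
On the remaining 2×2 (R1, R3 vs 1, 2):
Let Row play R1 with probability p. Expected payoff against 1: 10p + 4(1−p) = 6p + 4; against 2: 2p + 6(1−p) = −4p + 6.
Setting these equal: 6p + 4 = −4p + 6 ⇒ 10p = 2 ⇒ p = 1/5, and the value is (6)·(1/5) + 4 = 26/5.
For Column: with q = P(1), equating R1's and R3's payoffs gives 8q + 2 = −2q + 6 ⇒ q = 2/5.

26/5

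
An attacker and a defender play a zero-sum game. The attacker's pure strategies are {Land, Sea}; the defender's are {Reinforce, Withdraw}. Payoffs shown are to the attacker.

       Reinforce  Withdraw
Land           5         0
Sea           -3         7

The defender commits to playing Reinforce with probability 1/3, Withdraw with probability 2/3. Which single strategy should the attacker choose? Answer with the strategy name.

Sea

Expected payoff of Land: (1/3)·5 + (2/3)·0 = 5/3.
Expected payoff of Sea: (1/3)·(-3) + (2/3)·7 = 11/3.
The largest is 11/3, so the attacker's best response is Sea.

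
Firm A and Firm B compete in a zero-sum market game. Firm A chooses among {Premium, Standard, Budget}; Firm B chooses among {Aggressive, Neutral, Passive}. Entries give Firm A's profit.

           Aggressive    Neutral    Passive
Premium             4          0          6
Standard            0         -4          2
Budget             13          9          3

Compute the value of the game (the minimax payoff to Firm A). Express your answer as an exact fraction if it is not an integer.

Row minima: Premium → 0, Standard → -4, Budget → 3; maximin = 3.
Column maxima: Aggressive → 13, Neutral → 9, Passive → 6; minimax = 6.
3 ≠ 6, so there is no saddle point; optimal play is mixed.
Standard is strictly dominated by Premium, so Firm A never plays it.
Aggressive is strictly dominated by Neutral (it gives Firm A strictly more in every row), so Firm B never plays it.
On the remaining 2×2 (Premium, Budget vs Neutral, Passive):
Let Firm A play Premium with probability p. Expected payoff against Neutral: 0p + 9(1−p) = −9p + 9; against Passive: 6p + 3(1−p) = 3p + 3.
Setting these equal: −9p + 9 = 3p + 3 ⇒ −12p = -6 ⇒ p = 1/2, and the value is (-9)·(1/2) + 9 = 9/2.
For Firm B: with q = P(Neutral), equating Premium's and Budget's payoffs gives −6q + 6 = 6q + 3 ⇒ q = 1/4.

9/2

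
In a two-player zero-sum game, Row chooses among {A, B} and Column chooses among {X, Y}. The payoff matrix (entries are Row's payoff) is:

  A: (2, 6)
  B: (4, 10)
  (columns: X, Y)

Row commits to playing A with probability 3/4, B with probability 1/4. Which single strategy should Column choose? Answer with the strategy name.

X

If Column plays X, Row's expected payoff is (3/4)·2 + (1/4)·4 = 5/2.
If Column plays Y, Row's expected payoff is (3/4)·6 + (1/4)·10 = 7.
Column minimizes Row's payoff; the smallest is 5/2, so the best response is X.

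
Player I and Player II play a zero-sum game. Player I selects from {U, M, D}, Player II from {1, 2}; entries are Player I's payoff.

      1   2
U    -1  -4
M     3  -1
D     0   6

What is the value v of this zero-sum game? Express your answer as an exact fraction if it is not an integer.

9/5

Row minima: U → -4, M → -1, D → 0; maximin = 0.
Column maxima: 1 → 3, 2 → 6; minimax = 3.
0 ≠ 3, so there is no saddle point; optimal play is mixed.
U is strictly dominated by M, so Player I never plays it.
On the remaining 2×2 (M, D vs 1, 2):
Let Player I play M with probability p. Expected payoff against 1: 3p + 0(1−p) = 3p; against 2: (-1)p + 6(1−p) = −7p + 6.
Setting these equal: 3p = −7p + 6 ⇒ 10p = 6 ⇒ p = 3/5, and the value is (3)·(3/5) = 9/5.
For Player II: with q = P(1), equating M's and D's payoffs gives 4q − 1 = −6q + 6 ⇒ q = 7/10.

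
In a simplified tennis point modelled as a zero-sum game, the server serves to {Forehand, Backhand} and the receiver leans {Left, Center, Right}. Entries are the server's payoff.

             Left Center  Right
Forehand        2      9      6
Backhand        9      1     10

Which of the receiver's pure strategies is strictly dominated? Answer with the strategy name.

Left holds the server's payoff strictly below Right in every row: 2 < 6, 9 < 10.
So Right is strictly dominated for the receiver.

Right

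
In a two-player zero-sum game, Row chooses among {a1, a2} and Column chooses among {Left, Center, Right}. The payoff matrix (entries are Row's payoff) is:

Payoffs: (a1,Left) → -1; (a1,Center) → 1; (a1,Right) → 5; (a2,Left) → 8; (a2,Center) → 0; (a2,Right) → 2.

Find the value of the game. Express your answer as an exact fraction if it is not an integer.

Row minima: a1 → -1, a2 → 0; maximin = 0.
Column maxima: Left → 8, Center → 1, Right → 5; minimax = 1.
0 ≠ 1, so there is no saddle point; optimal play is mixed.
Right is strictly dominated by Center (it gives Row strictly more in every row), so Column never plays it.
On the remaining 2×2 (a1, a2 vs Left, Center):
Let Row play a1 with probability p. Expected payoff against Left: (-1)p + 8(1−p) = −9p + 8; against Center: 1p + 0(1−p) = p.
Setting these equal: −9p + 8 = p ⇒ −10p = -8 ⇒ p = 4/5, and the value is (-9)·(4/5) + 8 = 4/5.
For Column: with q = P(Left), equating a1's and a2's payoffs gives −2q + 1 = 8q ⇒ q = 1/10.

4/5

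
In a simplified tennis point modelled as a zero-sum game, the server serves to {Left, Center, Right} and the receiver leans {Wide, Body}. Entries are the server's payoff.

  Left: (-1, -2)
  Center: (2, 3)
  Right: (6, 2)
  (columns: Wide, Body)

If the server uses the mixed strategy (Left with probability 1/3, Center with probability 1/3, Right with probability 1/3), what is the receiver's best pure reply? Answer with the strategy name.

Body

If the receiver plays Wide, the server's expected payoff is (1/3)·(-1) + (1/3)·2 + (1/3)·6 = 7/3.
If the receiver plays Body, the server's expected payoff is (1/3)·(-2) + (1/3)·3 + (1/3)·2 = 1.
The receiver minimizes the server's payoff; the smallest is 1, so the best response is Body.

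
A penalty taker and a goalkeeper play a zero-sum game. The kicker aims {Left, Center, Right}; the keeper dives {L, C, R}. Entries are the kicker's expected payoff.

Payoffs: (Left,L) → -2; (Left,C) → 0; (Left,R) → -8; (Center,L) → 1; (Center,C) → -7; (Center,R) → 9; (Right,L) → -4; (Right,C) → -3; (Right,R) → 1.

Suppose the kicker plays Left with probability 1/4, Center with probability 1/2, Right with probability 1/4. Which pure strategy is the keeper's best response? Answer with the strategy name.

If the keeper plays L, the kicker's expected payoff is (1/4)·(-2) + (1/2)·1 + (1/4)·(-4) = -1.
If the keeper plays C, the kicker's expected payoff is (1/4)·0 + (1/2)·(-7) + (1/4)·(-3) = -17/4.
If the keeper plays R, the kicker's expected payoff is (1/4)·(-8) + (1/2)·9 + (1/4)·1 = 11/4.
The keeper minimizes the kicker's payoff; the smallest is -17/4, so the best response is C.

C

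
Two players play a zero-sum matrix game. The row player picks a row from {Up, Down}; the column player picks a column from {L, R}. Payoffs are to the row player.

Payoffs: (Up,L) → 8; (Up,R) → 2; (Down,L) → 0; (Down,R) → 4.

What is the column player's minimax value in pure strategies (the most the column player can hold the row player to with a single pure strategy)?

4

Column maxima: L → 8, R → 4.
The smallest of these is 4.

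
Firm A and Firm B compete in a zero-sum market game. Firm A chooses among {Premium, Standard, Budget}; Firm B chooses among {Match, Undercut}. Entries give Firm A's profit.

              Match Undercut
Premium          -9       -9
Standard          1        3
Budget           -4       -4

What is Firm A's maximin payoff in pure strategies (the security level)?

Row minima: Premium → -9, Standard → 1, Budget → -4.
The best of these is 1.

1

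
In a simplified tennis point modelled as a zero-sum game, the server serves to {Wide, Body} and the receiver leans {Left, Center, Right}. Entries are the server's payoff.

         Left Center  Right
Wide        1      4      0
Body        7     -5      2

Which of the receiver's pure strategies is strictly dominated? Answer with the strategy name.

Right holds the server's payoff strictly below Left in every row: 0 < 1, 2 < 7.
So Left is strictly dominated for the receiver.

Left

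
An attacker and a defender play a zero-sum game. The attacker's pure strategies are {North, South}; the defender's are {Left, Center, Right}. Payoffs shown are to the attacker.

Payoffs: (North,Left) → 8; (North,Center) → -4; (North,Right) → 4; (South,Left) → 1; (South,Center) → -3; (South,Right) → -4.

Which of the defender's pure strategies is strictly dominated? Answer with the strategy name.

Center holds the attacker's payoff strictly below Left in every row: -4 < 8, -3 < 1.
So Left is strictly dominated for the defender.

Left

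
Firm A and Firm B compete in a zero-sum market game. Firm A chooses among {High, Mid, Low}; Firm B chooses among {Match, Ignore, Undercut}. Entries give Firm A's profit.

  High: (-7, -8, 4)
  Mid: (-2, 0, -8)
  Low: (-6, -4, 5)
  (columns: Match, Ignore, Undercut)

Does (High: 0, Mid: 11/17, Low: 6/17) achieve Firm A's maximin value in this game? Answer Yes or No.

Against Match this mix gives (11/17)·(-2) + (6/17)·(-6) = -58/17.
Against Ignore this mix gives (11/17)·0 + (6/17)·(-4) = -24/17.
Against Undercut this mix gives (11/17)·(-8) + (6/17)·5 = -58/17.
All of Firm B's active replies (Match, Undercut) yield -58/17, and no column does worse for Firm A. The mix makes Firm B indifferent and guarantees -58/17, so it is optimal.

Yes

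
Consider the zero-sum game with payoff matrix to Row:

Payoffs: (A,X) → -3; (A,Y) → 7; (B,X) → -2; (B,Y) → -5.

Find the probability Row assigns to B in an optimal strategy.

10/13

Row minima: A → -3, B → -5; maximin = -3.
Column maxima: X → -2, Y → 7; minimax = -2.
-3 ≠ -2, so there is no saddle point; optimal play is mixed.
Let Row play A with probability p. Expected payoff against X: (-3)p + (-2)(1−p) = −p − 2; against Y: 7p + (-5)(1−p) = 12p − 5.
Setting these equal: −p − 2 = 12p − 5 ⇒ −13p = -3 ⇒ p = 3/13, and the value is (-1)·(3/13) − 2 = -29/13.
For Column: with q = P(X), equating A's and B's payoffs gives −10q + 7 = 3q − 5 ⇒ q = 12/13.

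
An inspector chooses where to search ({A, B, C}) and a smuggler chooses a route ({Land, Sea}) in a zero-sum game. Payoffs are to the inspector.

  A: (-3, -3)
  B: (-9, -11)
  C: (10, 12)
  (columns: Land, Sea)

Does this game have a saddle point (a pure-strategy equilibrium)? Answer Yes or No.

Yes

Row minima: A → -3, B → -11, C → 10; maximin = 10.
Column maxima: Land → 10, Sea → 12; minimax = 10.
maximin = minimax = 10, so a saddle point exists.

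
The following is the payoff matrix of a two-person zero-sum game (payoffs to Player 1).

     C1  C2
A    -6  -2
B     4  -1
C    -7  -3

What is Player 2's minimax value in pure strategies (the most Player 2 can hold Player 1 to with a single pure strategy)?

-1

Column maxima: C1 → 4, C2 → -1.
The smallest of these is -1.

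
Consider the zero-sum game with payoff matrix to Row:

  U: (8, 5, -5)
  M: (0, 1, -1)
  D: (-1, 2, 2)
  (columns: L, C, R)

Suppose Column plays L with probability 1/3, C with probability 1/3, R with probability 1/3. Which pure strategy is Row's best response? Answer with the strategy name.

Expected payoff of U: (1/3)·8 + (1/3)·5 + (1/3)·(-5) = 8/3.
Expected payoff of M: (1/3)·0 + (1/3)·1 + (1/3)·(-1) = 0.
Expected payoff of D: (1/3)·(-1) + (1/3)·2 + (1/3)·2 = 1.
The largest is 8/3, so Row's best response is U.

U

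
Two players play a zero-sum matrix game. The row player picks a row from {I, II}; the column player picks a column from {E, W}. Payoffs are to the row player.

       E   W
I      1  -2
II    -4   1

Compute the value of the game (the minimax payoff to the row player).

Row minima: I → -2, II → -4; maximin = -2.
Column maxima: E → 1, W → 1; minimax = 1.
-2 ≠ 1, so there is no saddle point; optimal play is mixed.
Let the row player play I with probability p. Expected payoff against E: 1p + (-4)(1−p) = 5p − 4; against W: (-2)p + 1(1−p) = −3p + 1.
Setting these equal: 5p − 4 = −3p + 1 ⇒ 8p = 5 ⇒ p = 5/8, and the value is (5)·(5/8) − 4 = -7/8.
For the column player: with q = P(E), equating I's and II's payoffs gives 3q − 2 = −5q + 1 ⇒ q = 3/8.

-7/8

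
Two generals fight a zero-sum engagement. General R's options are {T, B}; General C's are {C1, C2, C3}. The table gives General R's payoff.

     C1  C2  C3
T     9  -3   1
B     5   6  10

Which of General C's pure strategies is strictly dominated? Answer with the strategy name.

C2 holds General R's payoff strictly below C3 in every row: -3 < 1, 6 < 10.
So C3 is strictly dominated for General C.

C3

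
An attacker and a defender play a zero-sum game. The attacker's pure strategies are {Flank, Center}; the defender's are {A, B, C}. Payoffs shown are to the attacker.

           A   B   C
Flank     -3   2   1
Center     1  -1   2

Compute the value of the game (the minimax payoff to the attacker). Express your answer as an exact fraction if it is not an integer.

Row minima: Flank → -3, Center → -1; maximin = -1.
Column maxima: A → 1, B → 2, C → 2; minimax = 1.
-1 ≠ 1, so there is no saddle point; optimal play is mixed.
C is strictly dominated by A (it gives the attacker strictly more in every row), so the defender never plays it.
On the remaining 2×2 (Flank, Center vs A, B):
Let the attacker play Flank with probability p. Expected payoff against A: (-3)p + 1(1−p) = −4p + 1; against B: 2p + (-1)(1−p) = 3p − 1.
Setting these equal: −4p + 1 = 3p − 1 ⇒ −7p = -2 ⇒ p = 2/7, and the value is (-4)·(2/7) + 1 = -1/7.
For the defender: with q = P(A), equating Flank's and Center's payoffs gives −5q + 2 = 2q − 1 ⇒ q = 3/7.

-1/7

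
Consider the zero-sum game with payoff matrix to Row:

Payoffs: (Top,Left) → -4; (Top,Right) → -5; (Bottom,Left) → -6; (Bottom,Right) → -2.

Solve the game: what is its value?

-22/5

Row minima: Top → -5, Bottom → -6; maximin = -5.
Column maxima: Left → -4, Right → -2; minimax = -4.
-5 ≠ -4, so there is no saddle point; optimal play is mixed.
Let Row play Top with probability p. Expected payoff against Left: (-4)p + (-6)(1−p) = 2p − 6; against Right: (-5)p + (-2)(1−p) = −3p − 2.
Setting these equal: 2p − 6 = −3p − 2 ⇒ 5p = 4 ⇒ p = 4/5, and the value is (2)·(4/5) − 6 = -22/5.
For Column: with q = P(Left), equating Top's and Bottom's payoffs gives q − 5 = −4q − 2 ⇒ q = 3/5.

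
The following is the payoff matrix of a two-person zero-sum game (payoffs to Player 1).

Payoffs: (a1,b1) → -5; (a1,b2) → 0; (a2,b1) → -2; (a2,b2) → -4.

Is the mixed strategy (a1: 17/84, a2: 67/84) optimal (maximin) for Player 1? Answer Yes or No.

Against b1 this mix gives (17/84)·(-5) + (67/84)·(-2) = -73/28.
Against b2 this mix gives (17/84)·0 + (67/84)·(-4) = -67/21.
Player 2 will play b2, holding Player 1 to -67/21. Shifting weight toward the row that does better against b2 would raise this floor (the equalizing mix achieves -20/7 against both b2 and b1), so the proposed strategy is not optimal.

No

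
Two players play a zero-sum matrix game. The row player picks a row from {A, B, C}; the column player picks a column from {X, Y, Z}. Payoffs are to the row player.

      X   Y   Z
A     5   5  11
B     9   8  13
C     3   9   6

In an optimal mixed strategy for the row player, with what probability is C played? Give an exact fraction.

Row minima: A → 5, B → 8, C → 3; maximin = 8.
Column maxima: X → 9, Y → 9, Z → 13; minimax = 9.
8 ≠ 9, so there is no saddle point; optimal play is mixed.
A is strictly dominated by B, so the row player never plays it.
Z is strictly dominated by X (it gives the row player strictly more in every row), so the column player never plays it.
On the remaining 2×2 (B, C vs X, Y):
Let the row player play B with probability p. Expected payoff against X: 9p + 3(1−p) = 6p + 3; against Y: 8p + 9(1−p) = −p + 9.
Setting these equal: 6p + 3 = −p + 9 ⇒ 7p = 6 ⇒ p = 6/7, and the value is (6)·(6/7) + 3 = 57/7.
For the column player: with q = P(X), equating B's and C's payoffs gives q + 8 = −6q + 9 ⇒ q = 1/7.

1/7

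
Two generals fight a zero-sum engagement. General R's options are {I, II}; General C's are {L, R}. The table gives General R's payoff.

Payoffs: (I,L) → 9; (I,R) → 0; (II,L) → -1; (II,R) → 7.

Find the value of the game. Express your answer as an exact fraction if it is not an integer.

63/17

Row minima: I → 0, II → -1; maximin = 0.
Column maxima: L → 9, R → 7; minimax = 7.
0 ≠ 7, so there is no saddle point; optimal play is mixed.
Let General R play I with probability p. Expected payoff against L: 9p + (-1)(1−p) = 10p − 1; against R: 0p + 7(1−p) = −7p + 7.
Setting these equal: 10p − 1 = −7p + 7 ⇒ 17p = 8 ⇒ p = 8/17, and the value is (10)·(8/17) − 1 = 63/17.
For General C: with q = P(L), equating I's and II's payoffs gives 9q = −8q + 7 ⇒ q = 7/17.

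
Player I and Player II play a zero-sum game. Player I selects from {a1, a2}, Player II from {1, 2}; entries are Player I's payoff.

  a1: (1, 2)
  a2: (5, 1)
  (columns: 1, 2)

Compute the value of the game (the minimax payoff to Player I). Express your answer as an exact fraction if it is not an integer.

Row minima: a1 → 1, a2 → 1; maximin = 1.
Column maxima: 1 → 5, 2 → 2; minimax = 2.
1 ≠ 2, so there is no saddle point; optimal play is mixed.
Let Player I play a1 with probability p. Expected payoff against 1: 1p + 5(1−p) = −4p + 5; against 2: 2p + 1(1−p) = p + 1.
Setting these equal: −4p + 5 = p + 1 ⇒ −5p = -4 ⇒ p = 4/5, and the value is (-4)·(4/5) + 5 = 9/5.
For Player II: with q = P(1), equating a1's and a2's payoffs gives −q + 2 = 4q + 1 ⇒ q = 1/5.

9/5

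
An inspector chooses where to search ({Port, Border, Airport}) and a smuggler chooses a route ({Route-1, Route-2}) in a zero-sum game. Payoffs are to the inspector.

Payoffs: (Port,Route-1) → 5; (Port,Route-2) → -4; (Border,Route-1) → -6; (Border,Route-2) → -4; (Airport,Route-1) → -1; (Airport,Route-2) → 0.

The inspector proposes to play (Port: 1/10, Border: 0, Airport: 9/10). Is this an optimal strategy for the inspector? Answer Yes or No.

Against Route-1 this mix gives (1/10)·5 + (9/10)·(-1) = -2/5.
Against Route-2 this mix gives (1/10)·(-4) + (9/10)·0 = -2/5.
All of the smuggler's active replies (Route-1, Route-2) yield -2/5, and no column does worse for the inspector. The mix makes the smuggler indifferent and guarantees -2/5, so it is optimal.

Yes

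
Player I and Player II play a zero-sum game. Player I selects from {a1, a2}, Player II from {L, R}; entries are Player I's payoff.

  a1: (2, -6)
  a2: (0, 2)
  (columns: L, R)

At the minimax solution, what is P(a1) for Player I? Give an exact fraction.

Row minima: a1 → -6, a2 → 0; maximin = 0.
Column maxima: L → 2, R → 2; minimax = 2.
0 ≠ 2, so there is no saddle point; optimal play is mixed.
Let Player I play a1 with probability p. Expected payoff against L: 2p + 0(1−p) = 2p; against R: (-6)p + 2(1−p) = −8p + 2.
Setting these equal: 2p = −8p + 2 ⇒ 10p = 2 ⇒ p = 1/5, and the value is (2)·(1/5) = 2/5.
For Player II: with q = P(L), equating a1's and a2's payoffs gives 8q − 6 = −2q + 2 ⇒ q = 4/5.

1/5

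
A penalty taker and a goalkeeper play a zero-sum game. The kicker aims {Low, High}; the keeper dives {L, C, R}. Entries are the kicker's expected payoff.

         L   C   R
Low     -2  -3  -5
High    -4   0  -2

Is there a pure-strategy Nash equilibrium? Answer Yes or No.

No

Row minima: Low → -5, High → -4; maximin = -4.
Column maxima: L → -2, C → 0, R → -2; minimax = -2.
-4 ≠ -2, so no pure-strategy equilibrium exists.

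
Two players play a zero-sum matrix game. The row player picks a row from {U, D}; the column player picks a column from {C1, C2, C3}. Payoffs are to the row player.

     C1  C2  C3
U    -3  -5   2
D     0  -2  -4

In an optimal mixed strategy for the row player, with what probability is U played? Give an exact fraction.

2/9

Row minima: U → -5, D → -4; maximin = -4.
Column maxima: C1 → 0, C2 → -2, C3 → 2; minimax = -2.
-4 ≠ -2, so there is no saddle point; optimal play is mixed.
C1 is strictly dominated by C2 (it gives the row player strictly more in every row), so the column player never plays it.
On the remaining 2×2 (U, D vs C2, C3):
Let the row player play U with probability p. Expected payoff against C2: (-5)p + (-2)(1−p) = −3p − 2; against C3: 2p + (-4)(1−p) = 6p − 4.
Setting these equal: −3p − 2 = 6p − 4 ⇒ −9p = -2 ⇒ p = 2/9, and the value is (-3)·(2/9) − 2 = -8/3.
For the column player: with q = P(C2), equating U's and D's payoffs gives −7q + 2 = 2q − 4 ⇒ q = 2/3.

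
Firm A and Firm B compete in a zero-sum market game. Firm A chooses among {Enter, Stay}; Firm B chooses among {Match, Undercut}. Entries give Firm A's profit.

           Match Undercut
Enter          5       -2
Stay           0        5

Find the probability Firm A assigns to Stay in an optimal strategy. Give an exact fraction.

Row minima: Enter → -2, Stay → 0; maximin = 0.
Column maxima: Match → 5, Undercut → 5; minimax = 5.
0 ≠ 5, so there is no saddle point; optimal play is mixed.
Let Firm A play Enter with probability p. Expected payoff against Match: 5p + 0(1−p) = 5p; against Undercut: (-2)p + 5(1−p) = −7p + 5.
Setting these equal: 5p = −7p + 5 ⇒ 12p = 5 ⇒ p = 5/12, and the value is (5)·(5/12) = 25/12.
For Firm B: with q = P(Match), equating Enter's and Stay's payoffs gives 7q − 2 = −5q + 5 ⇒ q = 7/12.

7/12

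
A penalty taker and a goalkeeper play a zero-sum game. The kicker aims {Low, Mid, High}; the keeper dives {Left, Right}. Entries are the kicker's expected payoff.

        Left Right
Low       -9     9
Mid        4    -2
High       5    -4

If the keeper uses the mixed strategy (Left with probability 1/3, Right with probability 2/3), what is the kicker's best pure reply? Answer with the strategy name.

Low

Expected payoff of Low: (1/3)·(-9) + (2/3)·9 = 3.
Expected payoff of Mid: (1/3)·4 + (2/3)·(-2) = 0.
Expected payoff of High: (1/3)·5 + (2/3)·(-4) = -1.
The largest is 3, so the kicker's best response is Low.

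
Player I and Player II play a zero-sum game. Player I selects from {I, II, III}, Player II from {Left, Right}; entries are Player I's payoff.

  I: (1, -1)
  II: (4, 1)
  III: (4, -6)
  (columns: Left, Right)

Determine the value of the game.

Row minima: I → -1, II → 1, III → -6; maximin = 1.
Column maxima: Left → 4, Right → 1; minimax = 1.
Since maximin = minimax = 1, there is a saddle point and the value is 1.

1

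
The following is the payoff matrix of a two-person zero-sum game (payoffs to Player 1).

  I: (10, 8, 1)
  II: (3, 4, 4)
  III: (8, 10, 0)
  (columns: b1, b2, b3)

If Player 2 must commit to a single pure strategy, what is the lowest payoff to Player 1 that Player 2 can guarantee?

4

Column maxima: b1 → 10, b2 → 10, b3 → 4.
The smallest of these is 4.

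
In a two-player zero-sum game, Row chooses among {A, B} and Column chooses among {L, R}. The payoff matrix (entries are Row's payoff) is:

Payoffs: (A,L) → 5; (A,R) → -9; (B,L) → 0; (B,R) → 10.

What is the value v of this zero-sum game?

25/12

Row minima: A → -9, B → 0; maximin = 0.
Column maxima: L → 5, R → 10; minimax = 5.
0 ≠ 5, so there is no saddle point; optimal play is mixed.
Let Row play A with probability p. Expected payoff against L: 5p + 0(1−p) = 5p; against R: (-9)p + 10(1−p) = −19p + 10.
Setting these equal: 5p = −19p + 10 ⇒ 24p = 10 ⇒ p = 5/12, and the value is (5)·(5/12) = 25/12.
For Column: with q = P(L), equating A's and B's payoffs gives 14q − 9 = −10q + 10 ⇒ q = 19/24.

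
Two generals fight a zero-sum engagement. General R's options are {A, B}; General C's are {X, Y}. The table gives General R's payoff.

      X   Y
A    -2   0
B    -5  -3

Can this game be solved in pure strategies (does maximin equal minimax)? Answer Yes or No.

Yes

Row minima: A → -2, B → -5; maximin = -2.
Column maxima: X → -2, Y → 0; minimax = -2.
maximin = minimax = -2, so a saddle point exists.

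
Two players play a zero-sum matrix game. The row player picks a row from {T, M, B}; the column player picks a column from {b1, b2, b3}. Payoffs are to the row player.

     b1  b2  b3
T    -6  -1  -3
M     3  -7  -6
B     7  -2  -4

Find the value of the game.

Row minima: T → -6, M → -7, B → -4; maximin = -4.
Column maxima: b1 → 7, b2 → -1, b3 → -3; minimax = -3.
-4 ≠ -3, so there is no saddle point; optimal play is mixed.
M is strictly dominated by B, so the row player never plays it.
With M eliminated, b2 is strictly dominated by b3 (it gives the row player strictly more in every remaining row), so the column player never plays it.
On the remaining 2×2 (T, B vs b1, b3):
Let the row player play T with probability p. Expected payoff against b1: (-6)p + 7(1−p) = −13p + 7; against b3: (-3)p + (-4)(1−p) = p − 4.
Setting these equal: −13p + 7 = p − 4 ⇒ −14p = -11 ⇒ p = 11/14, and the value is (-13)·(11/14) + 7 = -45/14.
For the column player: with q = P(b1), equating T's and B's payoffs gives −3q − 3 = 11q − 4 ⇒ q = 1/14.

-45/14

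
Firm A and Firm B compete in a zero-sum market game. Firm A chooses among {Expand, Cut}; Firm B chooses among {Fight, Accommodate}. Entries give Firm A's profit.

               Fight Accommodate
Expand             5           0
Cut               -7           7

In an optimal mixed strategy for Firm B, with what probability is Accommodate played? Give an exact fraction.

Row minima: Expand → 0, Cut → -7; maximin = 0.
Column maxima: Fight → 5, Accommodate → 7; minimax = 5.
0 ≠ 5, so there is no saddle point; optimal play is mixed.
Let Firm A play Expand with probability p. Expected payoff against Fight: 5p + (-7)(1−p) = 12p − 7; against Accommodate: 0p + 7(1−p) = −7p + 7.
Setting these equal: 12p − 7 = −7p + 7 ⇒ 19p = 14 ⇒ p = 14/19, and the value is (12)·(14/19) − 7 = 35/19.
For Firm B: with q = P(Fight), equating Expand's and Cut's payoffs gives 5q = −14q + 7 ⇒ q = 7/19.

12/19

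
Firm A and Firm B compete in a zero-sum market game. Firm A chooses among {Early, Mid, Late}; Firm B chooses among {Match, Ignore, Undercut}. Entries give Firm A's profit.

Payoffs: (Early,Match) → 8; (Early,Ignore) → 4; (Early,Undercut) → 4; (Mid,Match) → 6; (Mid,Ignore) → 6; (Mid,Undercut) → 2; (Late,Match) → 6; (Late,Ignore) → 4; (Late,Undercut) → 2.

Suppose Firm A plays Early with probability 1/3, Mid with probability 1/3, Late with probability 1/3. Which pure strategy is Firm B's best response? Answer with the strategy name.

If Firm B plays Match, Firm A's expected payoff is (1/3)·8 + (1/3)·6 + (1/3)·6 = 20/3.
If Firm B plays Ignore, Firm A's expected payoff is (1/3)·4 + (1/3)·6 + (1/3)·4 = 14/3.
If Firm B plays Undercut, Firm A's expected payoff is (1/3)·4 + (1/3)·2 + (1/3)·2 = 8/3.
Firm B minimizes Firm A's payoff; the smallest is 8/3, so the best response is Undercut.

Undercut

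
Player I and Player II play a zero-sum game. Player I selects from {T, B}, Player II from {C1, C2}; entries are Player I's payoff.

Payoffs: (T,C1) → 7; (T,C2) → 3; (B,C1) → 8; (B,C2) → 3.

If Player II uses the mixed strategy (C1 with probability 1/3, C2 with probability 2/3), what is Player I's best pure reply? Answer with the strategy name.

Expected payoff of T: (1/3)·7 + (2/3)·3 = 13/3.
Expected payoff of B: (1/3)·8 + (2/3)·3 = 14/3.
The largest is 14/3, so Player I's best response is B.

B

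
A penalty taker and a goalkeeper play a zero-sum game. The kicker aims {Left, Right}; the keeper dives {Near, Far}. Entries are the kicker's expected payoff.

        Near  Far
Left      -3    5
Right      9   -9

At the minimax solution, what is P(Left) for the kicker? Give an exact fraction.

Row minima: Left → -3, Right → -9; maximin = -3.
Column maxima: Near → 9, Far → 5; minimax = 5.
-3 ≠ 5, so there is no saddle point; optimal play is mixed.
Let the kicker play Left with probability p. Expected payoff against Near: (-3)p + 9(1−p) = −12p + 9; against Far: 5p + (-9)(1−p) = 14p − 9.
Setting these equal: −12p + 9 = 14p − 9 ⇒ −26p = -18 ⇒ p = 9/13, and the value is (-12)·(9/13) + 9 = 9/13.
For the keeper: with q = P(Near), equating Left's and Right's payoffs gives −8q + 5 = 18q − 9 ⇒ q = 7/13.

9/13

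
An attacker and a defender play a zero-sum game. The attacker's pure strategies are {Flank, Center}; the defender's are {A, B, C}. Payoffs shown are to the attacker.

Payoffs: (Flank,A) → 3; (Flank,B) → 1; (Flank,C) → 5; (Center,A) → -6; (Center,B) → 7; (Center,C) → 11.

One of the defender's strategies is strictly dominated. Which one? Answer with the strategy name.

A holds the attacker's payoff strictly below C in every row: 3 < 5, -6 < 11.
So C is strictly dominated for the defender.

C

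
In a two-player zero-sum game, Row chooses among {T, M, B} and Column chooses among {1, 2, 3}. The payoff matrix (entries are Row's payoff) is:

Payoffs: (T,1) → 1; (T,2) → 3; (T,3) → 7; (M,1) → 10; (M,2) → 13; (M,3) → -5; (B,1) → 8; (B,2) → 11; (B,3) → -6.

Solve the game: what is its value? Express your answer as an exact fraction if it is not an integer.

Row minima: T → 1, M → -5, B → -6; maximin = 1.
Column maxima: 1 → 10, 2 → 13, 3 → 7; minimax = 7.
1 ≠ 7, so there is no saddle point; optimal play is mixed.
B is strictly dominated by M, so Row never plays it.
2 is strictly dominated by 1 (it gives Row strictly more in every row), so Column never plays it.
On the remaining 2×2 (T, M vs 1, 3):
Let Row play T with probability p. Expected payoff against 1: 1p + 10(1−p) = −9p + 10; against 3: 7p + (-5)(1−p) = 12p − 5.
Setting these equal: −9p + 10 = 12p − 5 ⇒ −21p = -15 ⇒ p = 5/7, and the value is (-9)·(5/7) + 10 = 25/7.
For Column: with q = P(1), equating T's and M's payoffs gives −6q + 7 = 15q − 5 ⇒ q = 4/7.

25/7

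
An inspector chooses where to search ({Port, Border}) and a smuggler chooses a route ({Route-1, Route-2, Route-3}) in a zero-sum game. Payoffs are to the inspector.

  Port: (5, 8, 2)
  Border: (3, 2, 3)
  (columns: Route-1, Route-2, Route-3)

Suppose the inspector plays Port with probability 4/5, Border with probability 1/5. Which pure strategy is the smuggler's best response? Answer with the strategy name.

If the smuggler plays Route-1, the inspector's expected payoff is (4/5)·5 + (1/5)·3 = 23/5.
If the smuggler plays Route-2, the inspector's expected payoff is (4/5)·8 + (1/5)·2 = 34/5.
If the smuggler plays Route-3, the inspector's expected payoff is (4/5)·2 + (1/5)·3 = 11/5.
The smuggler minimizes the inspector's payoff; the smallest is 11/5, so the best response is Route-3.

Route-3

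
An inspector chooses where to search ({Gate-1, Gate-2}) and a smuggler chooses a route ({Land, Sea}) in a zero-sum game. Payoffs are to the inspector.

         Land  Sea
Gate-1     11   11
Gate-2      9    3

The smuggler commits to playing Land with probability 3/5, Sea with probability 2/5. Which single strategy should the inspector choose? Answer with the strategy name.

Gate-1

Expected payoff of Gate-1: (3/5)·11 + (2/5)·11 = 11.
Expected payoff of Gate-2: (3/5)·9 + (2/5)·3 = 33/5.
The largest is 11, so the inspector's best response is Gate-1.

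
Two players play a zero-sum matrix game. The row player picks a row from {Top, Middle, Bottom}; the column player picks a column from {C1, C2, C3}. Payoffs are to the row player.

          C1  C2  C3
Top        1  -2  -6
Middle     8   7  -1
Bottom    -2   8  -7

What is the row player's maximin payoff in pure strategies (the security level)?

-1

Row minima: Top → -6, Middle → -1, Bottom → -7.
The best of these is -1.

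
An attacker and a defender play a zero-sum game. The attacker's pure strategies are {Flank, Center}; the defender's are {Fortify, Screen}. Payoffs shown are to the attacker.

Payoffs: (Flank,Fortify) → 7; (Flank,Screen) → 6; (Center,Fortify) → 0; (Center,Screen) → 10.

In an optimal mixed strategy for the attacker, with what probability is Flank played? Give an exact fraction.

Row minima: Flank → 6, Center → 0; maximin = 6.
Column maxima: Fortify → 7, Screen → 10; minimax = 7.
6 ≠ 7, so there is no saddle point; optimal play is mixed.
Let the attacker play Flank with probability p. Expected payoff against Fortify: 7p + 0(1−p) = 7p; against Screen: 6p + 10(1−p) = −4p + 10.
Setting these equal: 7p = −4p + 10 ⇒ 11p = 10 ⇒ p = 10/11, and the value is (7)·(10/11) = 70/11.
For the defender: with q = P(Fortify), equating Flank's and Center's payoffs gives q + 6 = −10q + 10 ⇒ q = 4/11.

10/11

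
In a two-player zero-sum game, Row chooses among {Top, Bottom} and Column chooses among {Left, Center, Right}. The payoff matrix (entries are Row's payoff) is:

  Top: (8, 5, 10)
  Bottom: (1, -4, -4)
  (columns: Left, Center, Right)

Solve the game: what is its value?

5

Row minima: Top → 5, Bottom → -4; maximin = 5.
Column maxima: Left → 8, Center → 5, Right → 10; minimax = 5.
Since maximin = minimax = 5, there is a saddle point and the value is 5.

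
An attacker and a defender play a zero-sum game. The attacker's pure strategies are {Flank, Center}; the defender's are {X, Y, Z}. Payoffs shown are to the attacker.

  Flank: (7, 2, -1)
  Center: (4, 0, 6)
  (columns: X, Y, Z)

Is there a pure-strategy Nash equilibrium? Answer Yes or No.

No

Row minima: Flank → -1, Center → 0; maximin = 0.
Column maxima: X → 7, Y → 2, Z → 6; minimax = 2.
0 ≠ 2, so no pure-strategy equilibrium exists.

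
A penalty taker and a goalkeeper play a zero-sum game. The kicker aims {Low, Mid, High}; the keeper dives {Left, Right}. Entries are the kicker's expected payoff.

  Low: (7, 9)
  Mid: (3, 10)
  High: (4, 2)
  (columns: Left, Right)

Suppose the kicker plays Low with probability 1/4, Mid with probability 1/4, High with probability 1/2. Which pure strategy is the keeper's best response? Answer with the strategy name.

Left

If the keeper plays Left, the kicker's expected payoff is (1/4)·7 + (1/4)·3 + (1/2)·4 = 9/2.
If the keeper plays Right, the kicker's expected payoff is (1/4)·9 + (1/4)·10 + (1/2)·2 = 23/4.
The keeper minimizes the kicker's payoff; the smallest is 9/2, so the best response is Left.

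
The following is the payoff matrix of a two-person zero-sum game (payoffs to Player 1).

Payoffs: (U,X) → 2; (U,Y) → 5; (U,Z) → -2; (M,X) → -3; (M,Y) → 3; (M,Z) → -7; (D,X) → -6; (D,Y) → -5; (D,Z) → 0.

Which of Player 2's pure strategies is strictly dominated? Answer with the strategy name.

Y

X holds Player 1's payoff strictly below Y in every row: 2 < 5, -3 < 3, -6 < -5.
So Y is strictly dominated for Player 2.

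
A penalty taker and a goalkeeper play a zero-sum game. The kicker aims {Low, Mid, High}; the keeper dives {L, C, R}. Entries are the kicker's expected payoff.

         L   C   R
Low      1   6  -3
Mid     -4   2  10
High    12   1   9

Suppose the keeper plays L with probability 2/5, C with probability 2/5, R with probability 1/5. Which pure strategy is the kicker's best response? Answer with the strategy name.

High

Expected payoff of Low: (2/5)·1 + (2/5)·6 + (1/5)·(-3) = 11/5.
Expected payoff of Mid: (2/5)·(-4) + (2/5)·2 + (1/5)·10 = 6/5.
Expected payoff of High: (2/5)·12 + (2/5)·1 + (1/5)·9 = 7.
The largest is 7, so the kicker's best response is High.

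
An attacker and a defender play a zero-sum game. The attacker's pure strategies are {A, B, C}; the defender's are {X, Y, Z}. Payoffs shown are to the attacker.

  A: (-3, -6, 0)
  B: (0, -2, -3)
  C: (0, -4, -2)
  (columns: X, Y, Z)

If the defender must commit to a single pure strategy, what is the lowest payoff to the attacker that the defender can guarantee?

-2

Column maxima: X → 0, Y → -2, Z → 0.
The smallest of these is -2.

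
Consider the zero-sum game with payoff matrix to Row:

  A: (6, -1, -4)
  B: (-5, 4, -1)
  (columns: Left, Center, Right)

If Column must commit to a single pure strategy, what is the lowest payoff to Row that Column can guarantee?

Column maxima: Left → 6, Center → 4, Right → -1.
The smallest of these is -1.

-1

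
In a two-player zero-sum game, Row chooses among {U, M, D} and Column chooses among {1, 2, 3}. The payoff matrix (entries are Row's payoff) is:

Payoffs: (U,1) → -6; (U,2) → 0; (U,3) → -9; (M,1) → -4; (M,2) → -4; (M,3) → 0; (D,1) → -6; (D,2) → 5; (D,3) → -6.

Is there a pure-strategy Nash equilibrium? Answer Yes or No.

Row minima: U → -9, M → -4, D → -6; maximin = -4.
Column maxima: 1 → -4, 2 → 5, 3 → 0; minimax = -4.
maximin = minimax = -4, so a saddle point exists.

Yes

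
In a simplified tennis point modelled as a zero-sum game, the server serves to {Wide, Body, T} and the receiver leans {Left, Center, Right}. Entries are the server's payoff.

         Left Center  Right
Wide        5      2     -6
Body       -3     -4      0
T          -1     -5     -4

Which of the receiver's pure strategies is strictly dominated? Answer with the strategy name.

Left

Center holds the server's payoff strictly below Left in every row: 2 < 5, -4 < -3, -5 < -1.
So Left is strictly dominated for the receiver.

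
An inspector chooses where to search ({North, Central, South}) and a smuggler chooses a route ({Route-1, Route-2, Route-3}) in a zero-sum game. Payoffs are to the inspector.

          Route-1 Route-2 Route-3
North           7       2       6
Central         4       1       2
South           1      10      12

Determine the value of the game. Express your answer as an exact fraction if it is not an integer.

34/7

Row minima: North → 2, Central → 1, South → 1; maximin = 2.
Column maxima: Route-1 → 7, Route-2 → 10, Route-3 → 12; minimax = 7.
2 ≠ 7, so there is no saddle point; optimal play is mixed.
Central is strictly dominated by North, so the inspector never plays it.
Route-3 is strictly dominated by Route-2 (it gives the inspector strictly more in every row), so the smuggler never plays it.
On the remaining 2×2 (North, South vs Route-1, Route-2):
Let the inspector play North with probability p. Expected payoff against Route-1: 7p + 1(1−p) = 6p + 1; against Route-2: 2p + 10(1−p) = −8p + 10.
Setting these equal: 6p + 1 = −8p + 10 ⇒ 14p = 9 ⇒ p = 9/14, and the value is (6)·(9/14) + 1 = 34/7.
For the smuggler: with q = P(Route-1), equating North's and South's payoffs gives 5q + 2 = −9q + 10 ⇒ q = 4/7.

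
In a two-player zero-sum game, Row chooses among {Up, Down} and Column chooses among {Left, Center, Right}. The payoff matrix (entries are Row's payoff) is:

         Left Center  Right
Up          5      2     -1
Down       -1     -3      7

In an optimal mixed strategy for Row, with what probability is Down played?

3/13

Row minima: Up → -1, Down → -3; maximin = -1.
Column maxima: Left → 5, Center → 2, Right → 7; minimax = 2.
-1 ≠ 2, so there is no saddle point; optimal play is mixed.
Left is strictly dominated by Center (it gives Row strictly more in every row), so Column never plays it.
On the remaining 2×2 (Up, Down vs Center, Right):
Let Row play Up with probability p. Expected payoff against Center: 2p + (-3)(1−p) = 5p − 3; against Right: (-1)p + 7(1−p) = −8p + 7.
Setting these equal: 5p − 3 = −8p + 7 ⇒ 13p = 10 ⇒ p = 10/13, and the value is (5)·(10/13) − 3 = 11/13.
For Column: with q = P(Center), equating Up's and Down's payoffs gives 3q − 1 = −10q + 7 ⇒ q = 8/13.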